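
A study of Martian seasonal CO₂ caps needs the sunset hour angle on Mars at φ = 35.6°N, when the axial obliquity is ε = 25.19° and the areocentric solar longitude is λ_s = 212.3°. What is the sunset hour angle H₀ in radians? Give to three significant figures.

H₀ = 1.40 rad

sin δ = sin 25.19° × sin 212.3° = -0.22743, so δ = -13.146°.
cos H₀ = −tan φ · tan δ = −tan(+35.6°) × tan(-13.146°) = 0.1672, so H₀ = 1.4028 rad = 80.37°.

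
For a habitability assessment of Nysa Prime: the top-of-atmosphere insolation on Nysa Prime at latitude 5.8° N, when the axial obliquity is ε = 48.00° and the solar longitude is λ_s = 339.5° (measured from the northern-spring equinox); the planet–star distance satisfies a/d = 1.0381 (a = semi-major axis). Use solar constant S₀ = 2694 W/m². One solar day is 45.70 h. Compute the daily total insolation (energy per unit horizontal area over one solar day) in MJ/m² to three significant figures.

140 MJ/m²

Solar declination: sin δ = sin ε · sin λ_s = sin 48.00° × sin 339.5° = -0.26025, so δ = -15.085°.
cos H₀ = −tan(+5.8°) tan(-15.085°) = 0.0274, H₀ = 1.5434 rad.
Bracket: H₀ sin φ sin δ + cos φ cos δ sin H₀ = 1.5434×0.10106×-0.26025 + 0.99488×0.96554×0.99963 = -0.040593 + 0.960241 = 0.919648.
Inverse-square distance factor (a/d)² = 1.0381² = 1.077652.
Q̄ = (S₀/π) × 1.077652 × [bracket] = (2694/π) × 1.077652 × 0.919648 = 849.86 W/m².
Daily total = Q̄ × 45.70 h × 3600 s/h = 849.86 × 45.70 × 3600 / 10⁶ = 139.8 MJ/m².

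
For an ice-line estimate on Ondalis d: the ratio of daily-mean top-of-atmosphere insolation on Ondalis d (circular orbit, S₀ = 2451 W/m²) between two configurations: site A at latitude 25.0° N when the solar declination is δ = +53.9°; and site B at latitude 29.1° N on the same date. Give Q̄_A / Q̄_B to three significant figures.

Q̄_A / Q̄_B ≈ 0.917

— Configuration A (φ=+25.0°):
cos H₀ = −tan(+25.0°) tan(+53.900°) = -0.6395, H₀ = 2.2646 rad.
Bracket: H₀ sin φ sin δ + cos φ cos δ sin H₀ = 2.2646×0.42262×0.80799 + 0.90631×0.58920×0.76882 = 0.773299 + 0.410548 = 1.183847.
Q̄ = (S₀/π) × [bracket] = (2451/π) × 1.183847 = 923.61 W/m².
— Configuration B (φ=+29.1°):
cos H₀ = −tan(+29.1°) tan(+53.900°) = -0.7633, H₀ = 2.4392 rad.
Bracket: H₀ sin φ sin δ + cos φ cos δ sin H₀ = 2.4392×0.48634×0.80799 + 0.87377×0.58920×0.64607 = 0.958503 + 0.332613 = 1.291116.
Q̄ = (S₀/π) × [bracket] = (2451/π) × 1.291116 = 1007.3 W/m².
Ratio Q̄_A / Q̄_B = 923.61 / 1007.3 = 0.9169.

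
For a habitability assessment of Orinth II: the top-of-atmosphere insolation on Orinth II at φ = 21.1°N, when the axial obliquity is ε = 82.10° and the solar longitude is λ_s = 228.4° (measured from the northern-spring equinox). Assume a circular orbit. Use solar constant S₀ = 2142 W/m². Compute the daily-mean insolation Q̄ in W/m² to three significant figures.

Q̄ ≈ 181 W/m²

Solar declination: sin δ = sin ε · sin λ_s = sin 82.10° × sin 228.4° = -0.74070, so δ = -47.791°.
cos H₀ = −tan(+21.1°) tan(-47.791°) = 0.4254, H₀ = 1.1314 rad.
Bracket: H₀ sin φ sin δ + cos φ cos δ sin H₀ = 1.1314×0.36000×-0.74070 + 0.93295×0.67183×0.90500 = -0.301690 + 0.567239 = 0.265549.
Q̄ = (S₀/π) × [bracket] = (2142/π) × 0.265549 = 181.1 W/m².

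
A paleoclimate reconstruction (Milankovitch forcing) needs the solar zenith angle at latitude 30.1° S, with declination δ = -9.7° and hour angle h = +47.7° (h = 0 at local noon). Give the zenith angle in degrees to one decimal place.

cos θ_z = sin ϕ sin δ + cos ϕ cos δ cos h = 0.084499 + 0.573933 = 0.658432.
θ_z = arccos(0.658432) = 48.8°.

θ_z = 48.8°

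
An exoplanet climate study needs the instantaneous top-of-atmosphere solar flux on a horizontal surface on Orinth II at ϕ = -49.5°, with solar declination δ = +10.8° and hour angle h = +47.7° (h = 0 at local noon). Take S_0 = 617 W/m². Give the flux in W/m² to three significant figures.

cos θ_z = sin ϕ sin δ + cos ϕ cos δ cos h = -0.142486 + 0.429345 = 0.286859.
Flux = S_0 · cos θ_z = 617 × 0.286859 = 177.0 W/m².

177 W/m²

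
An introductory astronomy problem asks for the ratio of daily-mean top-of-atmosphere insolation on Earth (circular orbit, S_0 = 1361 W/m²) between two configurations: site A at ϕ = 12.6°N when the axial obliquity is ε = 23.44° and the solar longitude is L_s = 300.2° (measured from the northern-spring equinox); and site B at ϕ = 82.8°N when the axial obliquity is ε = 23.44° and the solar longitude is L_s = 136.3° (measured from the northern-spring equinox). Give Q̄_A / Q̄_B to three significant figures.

Q̄_A / Q̄_B ≈ 0.936

— Configuration A (ϕ=+12.6°):
Solar declination: sin δ = sin ε · sin L_s = sin 23.44° × sin 300.2° = -0.34380, so δ = -20.108°.
cos h₀ = −tan(+12.6°) tan(-20.108°) = 0.0818, h₀ = 1.4889 rad.
Bracket: h₀ sin ϕ sin δ + cos ϕ cos δ sin h₀ = 1.4889×0.21814×-0.34380 + 0.97592×0.93904×0.99665 = -0.111662 + 0.913358 = 0.801696.
Q̄ = (S_0/π) × [bracket] = (1361/π) × 0.801696 = 347.31 W/m².
— Configuration B (ϕ=+82.8°):
Solar declination: sin δ = sin ε · sin L_s = sin 23.44° × sin 136.3° = 0.27483, so δ = +15.952°.
cos h₀ = −tan(+82.8°) tan(+15.952°) = -2.2626 ≤ −1 ⇒ polar day, h₀ = π.
Bracket: h₀ sin ϕ sin δ + cos ϕ cos δ sin h₀ = 3.1416×0.99211×0.27483 + 0.12533×0.96149×0.00000 = 0.856594 + 0.000000 = 0.856594.
Q̄ = (S_0/π) × [bracket] = (1361/π) × 0.856594 = 371.09 W/m².
Ratio Q̄_A / Q̄_B = 347.31 / 371.09 = 0.9359.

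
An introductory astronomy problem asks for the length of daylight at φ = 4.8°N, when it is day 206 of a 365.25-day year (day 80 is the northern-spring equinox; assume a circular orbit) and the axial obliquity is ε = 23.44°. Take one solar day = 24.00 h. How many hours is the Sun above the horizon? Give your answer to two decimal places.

12.22 h

Solar longitude: λ_s = 360° × (206 − 80)/365.25 = 124.189°.
sin δ = sin 23.44° × sin 124.189° = 0.32905, so δ = +19.211°.
cos H₀ = −tan φ · tan δ = −tan(+4.8°) × tan(+19.211°) = -0.0293, so H₀ = 1.6001 rad = 91.68°.
Daylight = 2H₀/(2π) × 24.00 h = (1.6001/π) × 24.00 = 12.22 h.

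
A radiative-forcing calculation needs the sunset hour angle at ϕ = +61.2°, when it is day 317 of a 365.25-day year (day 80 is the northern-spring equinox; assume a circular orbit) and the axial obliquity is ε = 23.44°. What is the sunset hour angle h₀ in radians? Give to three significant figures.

Solar longitude: L_s = 360° × (317 − 80)/365.25 = 233.593°.
sin δ = sin 23.44° × sin 233.593° = -0.32015, so δ = -18.672°.
cos h₀ = −tan ϕ · tan δ = −tan(+61.2°) × tan(-18.672°) = 0.6147, so h₀ = 0.9088 rad = 52.07°.

h₀ = 0.909 rad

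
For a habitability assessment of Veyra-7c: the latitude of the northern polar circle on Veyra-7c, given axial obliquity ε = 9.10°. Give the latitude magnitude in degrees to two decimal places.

80.90°

The polar circle is the lowest latitude that experiences at least one full rotation of continuous daylight at the northern-summer solstice; it lies at |ϕ| = 90° − ε = 90° − 9.10° = 80.90°.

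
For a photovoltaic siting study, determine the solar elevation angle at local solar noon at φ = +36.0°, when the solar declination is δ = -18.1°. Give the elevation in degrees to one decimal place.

At local noon the hour angle is zero, so the zenith angle equals |φ − δ| = |+36.0° − (-18.100°)| = 54.100°.
Elevation = 90° − 54.100° = 35.9°.

35.9°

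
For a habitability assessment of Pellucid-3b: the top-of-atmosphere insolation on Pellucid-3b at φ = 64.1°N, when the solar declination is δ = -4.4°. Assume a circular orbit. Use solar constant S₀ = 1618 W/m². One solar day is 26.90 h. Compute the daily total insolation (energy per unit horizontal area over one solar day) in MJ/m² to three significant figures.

16.6 MJ/m²

cos H₀ = −tan(+64.1°) tan(-4.400°) = 0.1585, H₀ = 1.4117 rad.
Bracket: H₀ sin φ sin δ + cos φ cos δ sin H₀ = 1.4117×0.89956×-0.07672 + 0.43680×0.99705×0.98736 = -0.097427 + 0.430007 = 0.332580.
Q̄ = (S₀/π) × [bracket] = (1618/π) × 0.332580 = 171.29 W/m².
Daily total = Q̄ × 26.90 h × 3600 s/h = 171.29 × 26.90 × 3600 / 10⁶ = 16.59 MJ/m².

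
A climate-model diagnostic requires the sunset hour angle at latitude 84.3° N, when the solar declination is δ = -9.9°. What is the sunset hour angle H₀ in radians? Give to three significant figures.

H₀ = 0.00 rad

cos H₀ = −tan φ · tan δ = 1.7485 ≥ 1, so the Sun never rises (polar night) and H₀ = 0.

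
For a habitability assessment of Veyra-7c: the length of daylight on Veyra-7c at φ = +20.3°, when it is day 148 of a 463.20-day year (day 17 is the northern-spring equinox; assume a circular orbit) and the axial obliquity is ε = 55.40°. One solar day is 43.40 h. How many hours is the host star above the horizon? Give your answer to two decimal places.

Solar longitude: λ_s = 360° × (148 − 17)/463.20 = 101.813°.
sin δ = sin 55.40° × sin 101.813° = 0.80570, so δ = +53.678°.
cos H₀ = −tan φ · tan δ = −tan(+20.3°) × tan(+53.678°) = -0.5032, so H₀ = 2.0981 rad = 120.21°.
Daylight = 2H₀/(2π) × 43.40 h = (2.0981/π) × 43.40 = 28.98 h.

28.98 h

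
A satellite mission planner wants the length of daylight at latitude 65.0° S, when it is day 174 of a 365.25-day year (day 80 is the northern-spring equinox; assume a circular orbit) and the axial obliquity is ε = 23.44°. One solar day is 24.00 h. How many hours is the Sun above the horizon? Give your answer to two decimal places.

2.90 h

Solar longitude: λ_s = 360° × (174 − 80)/365.25 = 92.649°.
sin δ = sin 23.44° × sin 92.649° = 0.39736, so δ = +23.413°.
cos H₀ = −tan φ · tan δ = −tan(-65.0°) × tan(+23.413°) = 0.9286, so H₀ = 0.3801 rad = 21.78°.
Daylight = 2H₀/(2π) × 24.00 h = (0.3801/π) × 24.00 = 2.90 h.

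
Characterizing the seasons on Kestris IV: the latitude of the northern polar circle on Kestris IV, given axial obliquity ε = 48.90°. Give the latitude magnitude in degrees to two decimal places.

The polar circle is the lowest latitude that experiences at least one full rotation of continuous daylight at the northern-summer solstice; it lies at |ϕ| = 90° − ε = 90° − 48.90° = 41.10°.

41.10°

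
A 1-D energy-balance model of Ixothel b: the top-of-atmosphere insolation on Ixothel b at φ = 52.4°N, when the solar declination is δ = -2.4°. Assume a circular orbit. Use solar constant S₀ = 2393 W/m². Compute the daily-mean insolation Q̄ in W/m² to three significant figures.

cos H₀ = −tan(+52.4°) tan(-2.400°) = 0.0544, H₀ = 1.5163 rad.
Bracket: H₀ sin φ sin δ + cos φ cos δ sin H₀ = 1.5163×0.79229×-0.04188 + 0.61015×0.99912×0.99852 = -0.050313 + 0.608711 = 0.558398.
Q̄ = (S₀/π) × [bracket] = (2393/π) × 0.558398 = 425.3 W/m².

Q̄ ≈ 425 W/m²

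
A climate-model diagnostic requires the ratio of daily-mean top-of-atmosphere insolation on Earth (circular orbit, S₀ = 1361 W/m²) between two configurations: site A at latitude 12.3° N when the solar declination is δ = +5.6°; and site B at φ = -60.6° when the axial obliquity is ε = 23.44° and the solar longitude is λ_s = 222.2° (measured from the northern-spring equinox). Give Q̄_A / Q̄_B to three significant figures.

— Configuration A (φ=+12.3°):
cos H₀ = −tan(+12.3°) tan(+5.600°) = -0.0214, H₀ = 1.5922 rad.
Bracket: H₀ sin φ sin δ + cos φ cos δ sin H₀ = 1.5922×0.21303×0.09758 + 0.97705×0.99523×0.99977 = 0.033098 + 0.972166 = 1.005264.
Q̄ = (S₀/π) × [bracket] = (1361/π) × 1.005264 = 435.50 W/m².
— Configuration B (φ=-60.6°):
Solar declination: sin δ = sin ε · sin λ_s = sin 23.44° × sin 222.2° = -0.26720, so δ = -15.498°.
cos H₀ = −tan(-60.6°) tan(-15.498°) = -0.4921, H₀ = 2.0853 rad.
Bracket: H₀ sin φ sin δ + cos φ cos δ sin H₀ = 2.0853×-0.87121×-0.26720 + 0.49090×0.96364×0.87054 = 0.485431 + 0.411810 = 0.897241.
Q̄ = (S₀/π) × [bracket] = (1361/π) × 0.897241 = 388.70 W/m².
Ratio Q̄_A / Q̄_B = 435.50 / 388.70 = 1.120.

Q̄_A / Q̄_B ≈ 1.12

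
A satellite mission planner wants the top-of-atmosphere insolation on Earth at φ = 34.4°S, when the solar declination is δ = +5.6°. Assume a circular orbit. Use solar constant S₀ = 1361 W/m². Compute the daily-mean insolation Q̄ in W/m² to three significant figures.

cos H₀ = −tan(-34.4°) tan(+5.600°) = 0.0671, H₀ = 1.5036 rad.
Bracket: H₀ sin φ sin δ + cos φ cos δ sin H₀ = 1.5036×-0.56497×0.09758 + 0.82511×0.99523×0.99774 = -0.082893 + 0.819318 = 0.736425.
Q̄ = (S₀/π) × [bracket] = (1361/π) × 0.736425 = 319.0 W/m².

Q̄ ≈ 319 W/m²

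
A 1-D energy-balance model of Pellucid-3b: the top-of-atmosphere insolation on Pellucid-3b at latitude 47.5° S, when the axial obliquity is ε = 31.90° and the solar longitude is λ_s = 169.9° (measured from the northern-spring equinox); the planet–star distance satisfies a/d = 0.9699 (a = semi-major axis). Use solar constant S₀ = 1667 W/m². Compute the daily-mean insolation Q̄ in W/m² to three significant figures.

Q̄ ≈ 284 W/m²

Solar declination: sin δ = sin ε · sin λ_s = sin 31.90° × sin 169.9° = 0.09267, so δ = +5.317°.
cos H₀ = −tan(-47.5°) tan(+5.317°) = 0.1016, H₀ = 1.4691 rad.
Bracket: H₀ sin φ sin δ + cos φ cos δ sin H₀ = 1.4691×-0.73728×0.09267 + 0.67559×0.99570×0.99483 = -0.100374 + 0.669207 = 0.568833.
Inverse-square distance factor (a/d)² = 0.9699² = 0.940706.
Q̄ = (S₀/π) × 0.940706 × [bracket] = (1667/π) × 0.940706 × 0.568833 = 283.9 W/m².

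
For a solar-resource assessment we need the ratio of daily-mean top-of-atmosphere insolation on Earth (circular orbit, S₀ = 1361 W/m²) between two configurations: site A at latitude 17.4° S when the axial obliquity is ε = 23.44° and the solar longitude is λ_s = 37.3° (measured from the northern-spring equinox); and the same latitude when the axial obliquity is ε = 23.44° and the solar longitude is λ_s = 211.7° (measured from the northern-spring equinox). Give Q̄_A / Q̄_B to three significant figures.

— Configuration A (φ=-17.4°):
Solar declination: sin δ = sin ε · sin λ_s = sin 23.44° × sin 37.3° = 0.24106, so δ = +13.949°.
cos H₀ = −tan(-17.4°) tan(+13.949°) = 0.0778, H₀ = 1.4929 rad.
Bracket: H₀ sin φ sin δ + cos φ cos δ sin H₀ = 1.4929×-0.29904×0.24106 + 0.95424×0.97051×0.99697 = -0.107618 + 0.923293 = 0.815675.
Q̄ = (S₀/π) × [bracket] = (1361/π) × 0.815675 = 353.37 W/m².
— Configuration B (φ=-17.4°):
Solar declination: sin δ = sin ε · sin λ_s = sin 23.44° × sin 211.7° = -0.20903, so δ = -12.065°.
cos H₀ = −tan(-17.4°) tan(-12.065°) = -0.0670, H₀ = 1.6378 rad.
Bracket: H₀ sin φ sin δ + cos φ cos δ sin H₀ = 1.6378×-0.29904×-0.20903 + 0.95424×0.97791×0.99775 = 0.102376 + 0.931061 = 1.033437.
Q̄ = (S₀/π) × [bracket] = (1361/π) × 1.033437 = 447.71 W/m².
Ratio Q̄_A / Q̄_B = 353.37 / 447.71 = 0.7893.

Q̄_A / Q̄_B ≈ 0.789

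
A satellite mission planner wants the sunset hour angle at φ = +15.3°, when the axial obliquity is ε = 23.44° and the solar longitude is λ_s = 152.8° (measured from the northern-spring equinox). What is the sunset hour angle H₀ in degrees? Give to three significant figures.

H₀ = 92.9°

Solar declination: sin δ = sin ε · sin λ_s = sin 23.44° × sin 152.8° = 0.18183, so δ = +10.476°.
cos H₀ = −tan φ · tan δ = −tan(+15.3°) × tan(+10.476°) = -0.0506, so H₀ = 1.6214 rad = 92.90°.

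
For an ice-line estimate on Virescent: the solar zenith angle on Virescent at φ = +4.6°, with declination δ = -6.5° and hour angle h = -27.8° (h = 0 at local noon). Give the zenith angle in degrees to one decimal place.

θ_z = 29.9°

cos θ_z = sin φ sin δ + cos φ cos δ cos h = -0.009079 + 0.876064 = 0.866985.
θ_z = arccos(0.866985) = 29.9°.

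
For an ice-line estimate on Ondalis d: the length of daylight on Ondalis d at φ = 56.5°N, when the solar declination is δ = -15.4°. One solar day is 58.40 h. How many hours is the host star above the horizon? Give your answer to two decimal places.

21.22 h

cos H₀ = −tan φ · tan δ = −tan(+56.5°) × tan(-15.400°) = 0.4162, so H₀ = 1.1416 rad = 65.41°.
Daylight = 2H₀/(2π) × 58.40 h = (1.1416/π) × 58.40 = 21.22 h.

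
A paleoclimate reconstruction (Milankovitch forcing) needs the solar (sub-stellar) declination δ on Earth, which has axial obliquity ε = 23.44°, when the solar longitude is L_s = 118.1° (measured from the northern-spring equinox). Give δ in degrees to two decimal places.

sin δ = sin ε · sin L_s = sin 23.44° × sin 118.1° = 0.350900.
δ = arcsin(0.350900) = +20.54°.

δ = +20.54°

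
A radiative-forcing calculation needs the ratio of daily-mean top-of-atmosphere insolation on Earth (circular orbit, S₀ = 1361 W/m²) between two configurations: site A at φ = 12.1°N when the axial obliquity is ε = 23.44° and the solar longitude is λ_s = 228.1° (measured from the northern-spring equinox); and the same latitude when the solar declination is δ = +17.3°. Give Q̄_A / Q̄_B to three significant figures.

Q̄_A / Q̄_B ≈ 0.811

— Configuration A (φ=+12.1°):
Solar declination: sin δ = sin ε · sin λ_s = sin 23.44° × sin 228.1° = -0.29608, so δ = -17.222°.
cos H₀ = −tan(+12.1°) tan(-17.222°) = 0.0665, H₀ = 1.5043 rad.
Bracket: H₀ sin φ sin δ + cos φ cos δ sin H₀ = 1.5043×0.20962×-0.29608 + 0.97778×0.95516×0.99779 = -0.093363 + 0.931872 = 0.838509.
Q̄ = (S₀/π) × [bracket] = (1361/π) × 0.838509 = 363.26 W/m².
— Configuration B (φ=+12.1°):
cos H₀ = −tan(+12.1°) tan(+17.300°) = -0.0668, H₀ = 1.6376 rad.
Bracket: H₀ sin φ sin δ + cos φ cos δ sin H₀ = 1.6376×0.20962×0.29737 + 0.97778×0.95476×0.99777 = 0.102079 + 0.931463 = 1.033542.
Q̄ = (S₀/π) × [bracket] = (1361/π) × 1.033542 = 447.75 W/m².
Ratio Q̄_A / Q̄_B = 363.26 / 447.75 = 0.8113.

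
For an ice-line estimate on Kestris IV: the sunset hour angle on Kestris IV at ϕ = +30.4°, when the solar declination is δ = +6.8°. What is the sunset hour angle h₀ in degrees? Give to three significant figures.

cos h₀ = −tan ϕ · tan δ = −tan(+30.4°) × tan(+6.800°) = -0.0700, so h₀ = 1.6408 rad = 94.01°.

h₀ = 94.0°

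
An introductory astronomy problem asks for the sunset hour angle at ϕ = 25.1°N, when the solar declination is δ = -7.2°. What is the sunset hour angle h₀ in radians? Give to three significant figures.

h₀ = 1.51 rad

cos h₀ = −tan ϕ · tan δ = −tan(+25.1°) × tan(-7.200°) = 0.0592, so h₀ = 1.5116 rad = 86.61°.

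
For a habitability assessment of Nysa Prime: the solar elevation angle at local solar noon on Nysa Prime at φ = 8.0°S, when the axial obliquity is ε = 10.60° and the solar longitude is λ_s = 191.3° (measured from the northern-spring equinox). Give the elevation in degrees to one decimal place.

84.1°

Solar declination: sin δ = sin ε · sin λ_s = sin 10.60° × sin 191.3° = -0.03604, so δ = -2.066°.
At local noon the hour angle is zero, so the zenith angle equals |φ − δ| = |-8.0° − (-2.066°)| = 5.934°.
Elevation = 90° − 5.934° = 84.1°.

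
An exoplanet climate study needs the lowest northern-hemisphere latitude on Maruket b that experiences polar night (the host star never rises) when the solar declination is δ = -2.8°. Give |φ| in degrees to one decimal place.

Polar night requires cos H₀ = −tan φ tan δ ≥ 1, i.e. tan φ tan δ ≤ −1.
The boundary is |tan φ| · |tan δ| = 1, so |φ| = 90° − |δ| = 90° − 2.8° = 87.2° in the northern hemisphere.

|φ| = 87.2°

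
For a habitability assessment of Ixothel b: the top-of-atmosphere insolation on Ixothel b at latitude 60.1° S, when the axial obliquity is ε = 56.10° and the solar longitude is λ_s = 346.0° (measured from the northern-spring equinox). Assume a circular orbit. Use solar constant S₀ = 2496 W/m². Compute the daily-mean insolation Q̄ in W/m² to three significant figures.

Solar declination: sin δ = sin ε · sin λ_s = sin 56.10° × sin 346.0° = -0.20080, so δ = -11.584°.
cos H₀ = −tan(-60.1°) tan(-11.584°) = -0.3565, H₀ = 1.9353 rad.
Bracket: H₀ sin φ sin δ + cos φ cos δ sin H₀ = 1.9353×-0.86690×-0.20080 + 0.49849×0.97963×0.93431 = 0.336884 + 0.456257 = 0.793141.
Q̄ = (S₀/π) × [bracket] = (2496/π) × 0.793141 = 630.2 W/m².

Q̄ ≈ 630 W/m²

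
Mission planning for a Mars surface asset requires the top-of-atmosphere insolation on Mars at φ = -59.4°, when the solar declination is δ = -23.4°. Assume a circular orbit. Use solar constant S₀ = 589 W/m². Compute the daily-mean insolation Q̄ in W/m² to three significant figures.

Q̄ ≈ 213 W/m²

cos H₀ = −tan(-59.4°) tan(-23.400°) = -0.7317, H₀ = 2.3916 rad.
Bracket: H₀ sin φ sin δ + cos φ cos δ sin H₀ = 2.3916×-0.86074×-0.39715 + 0.50904×0.91775×0.68160 = 0.817551 + 0.318424 = 1.135975.
Q̄ = (S₀/π) × [bracket] = (589/π) × 1.135975 = 213.0 W/m².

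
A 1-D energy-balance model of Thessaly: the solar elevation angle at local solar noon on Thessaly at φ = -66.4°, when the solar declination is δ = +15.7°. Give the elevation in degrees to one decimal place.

At local noon the hour angle is zero, so the zenith angle equals |φ − δ| = |-66.4° − (+15.700°)| = 82.100°.
Elevation = 90° − 82.100° = 7.9°.

7.9°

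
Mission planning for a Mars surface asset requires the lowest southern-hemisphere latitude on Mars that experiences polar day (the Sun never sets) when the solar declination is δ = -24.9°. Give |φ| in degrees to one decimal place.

|φ| = 65.1°

Polar day requires cos H₀ = −tan φ tan δ ≤ −1, i.e. tan φ tan δ ≥ 1.
The boundary is |tan φ| · |tan δ| = 1, so |φ| = 90° − |δ| = 90° − 24.9° = 65.1° in the southern hemisphere.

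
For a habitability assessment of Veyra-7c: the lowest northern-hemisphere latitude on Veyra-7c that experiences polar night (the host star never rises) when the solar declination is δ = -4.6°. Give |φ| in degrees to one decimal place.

Polar night requires cos H₀ = −tan φ tan δ ≥ 1, i.e. tan φ tan δ ≤ −1.
The boundary is |tan φ| · |tan δ| = 1, so |φ| = 90° − |δ| = 90° − 4.6° = 85.4° in the northern hemisphere.

|φ| = 85.4°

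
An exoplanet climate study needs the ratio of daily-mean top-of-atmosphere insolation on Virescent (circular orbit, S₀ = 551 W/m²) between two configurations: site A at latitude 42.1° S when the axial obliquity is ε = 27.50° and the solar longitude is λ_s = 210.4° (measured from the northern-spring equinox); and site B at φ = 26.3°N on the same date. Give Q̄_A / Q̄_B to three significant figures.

Q̄_A / Q̄_B ≈ 1.38

— Configuration A (φ=-42.1°):
Solar declination: sin δ = sin ε · sin λ_s = sin 27.50° × sin 210.4° = -0.23366, so δ = -13.513°.
cos H₀ = −tan(-42.1°) tan(-13.513°) = -0.2171, H₀ = 1.7897 rad.
Bracket: H₀ sin φ sin δ + cos φ cos δ sin H₀ = 1.7897×-0.67043×-0.23366 + 0.74198×0.97232×0.97614 = 0.280361 + 0.704228 = 0.984589.
Q̄ = (S₀/π) × [bracket] = (551/π) × 0.984589 = 172.69 W/m².
— Configuration B (φ=+26.3°):
cos H₀ = −tan(+26.3°) tan(-13.513°) = 0.1188, H₀ = 1.4517 rad.
Bracket: H₀ sin φ sin δ + cos φ cos δ sin H₀ = 1.4517×0.44307×-0.23366 + 0.89649×0.97232×0.99292 = -0.150291 + 0.865504 = 0.715213.
Q̄ = (S₀/π) × [bracket] = (551/π) × 0.715213 = 125.44 W/m².
Ratio Q̄_A / Q̄_B = 172.69 / 125.44 = 1.377.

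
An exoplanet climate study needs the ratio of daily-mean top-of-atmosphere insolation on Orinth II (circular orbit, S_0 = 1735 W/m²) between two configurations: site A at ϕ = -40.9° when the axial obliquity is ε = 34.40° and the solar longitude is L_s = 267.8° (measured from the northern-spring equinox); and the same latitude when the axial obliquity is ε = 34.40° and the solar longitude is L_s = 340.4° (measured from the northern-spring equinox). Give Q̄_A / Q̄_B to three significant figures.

— Configuration A (ϕ=-40.9°):
Solar declination: sin δ = sin ε · sin L_s = sin 34.40° × sin 267.8° = -0.56455, so δ = -34.371°.
cos h₀ = −tan(-40.9°) tan(-34.371°) = -0.5925, h₀ = 2.2049 rad.
Bracket: h₀ sin ϕ sin δ + cos ϕ cos δ sin h₀ = 2.2049×-0.65474×-0.56455 + 0.75585×0.82540×0.80559 = 0.815005 + 0.502590 = 1.317595.
Q̄ = (S_0/π) × [bracket] = (1735/π) × 1.317595 = 727.67 W/m².
— Configuration B (ϕ=-40.9°):
Solar declination: sin δ = sin ε · sin L_s = sin 34.40° × sin 340.4° = -0.18952, so δ = -10.925°.
cos h₀ = −tan(-40.9°) tan(-10.925°) = -0.1672, h₀ = 1.7388 rad.
Bracket: h₀ sin ϕ sin δ + cos ϕ cos δ sin h₀ = 1.7388×-0.65474×-0.18952 + 0.75585×0.98188×0.98592 = 0.215761 + 0.731704 = 0.947465.
Q̄ = (S_0/π) × [bracket] = (1735/π) × 0.947465 = 523.25 W/m².
Ratio Q̄_A / Q̄_B = 727.67 / 523.25 = 1.391.

Q̄_A / Q̄_B ≈ 1.39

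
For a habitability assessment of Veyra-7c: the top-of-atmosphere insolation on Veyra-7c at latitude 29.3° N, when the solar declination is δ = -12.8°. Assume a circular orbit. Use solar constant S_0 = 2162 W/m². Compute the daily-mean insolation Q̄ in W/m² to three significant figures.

Q̄ ≈ 473 W/m²

cos h₀ = −tan(+29.3°) tan(-12.800°) = 0.1275, h₀ = 1.4430 rad.
Bracket: h₀ sin ϕ sin δ + cos ϕ cos δ sin h₀ = 1.4430×0.48938×-0.22155 + 0.87207×0.97515×0.99184 = -0.156453 + 0.843460 = 0.687007.
Q̄ = (S_0/π) × [bracket] = (2162/π) × 0.687007 = 472.8 W/m².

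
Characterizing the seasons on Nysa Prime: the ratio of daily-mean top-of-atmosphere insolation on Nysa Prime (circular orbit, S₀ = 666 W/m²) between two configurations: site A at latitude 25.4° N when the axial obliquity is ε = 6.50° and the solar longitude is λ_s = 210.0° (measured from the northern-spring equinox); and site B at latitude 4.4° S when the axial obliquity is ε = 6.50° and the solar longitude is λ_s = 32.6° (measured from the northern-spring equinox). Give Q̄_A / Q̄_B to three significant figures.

Q̄_A / Q̄_B ≈ 0.875

— Configuration A (φ=+25.4°):
Solar declination: sin δ = sin ε · sin λ_s = sin 6.50° × sin 210.0° = -0.05660, so δ = -3.245°.
cos H₀ = −tan(+25.4°) tan(-3.245°) = 0.0269, H₀ = 1.5439 rad.
Bracket: H₀ sin φ sin δ + cos φ cos δ sin H₀ = 1.5439×0.42894×-0.05660 + 0.90334×0.99840×0.99964 = -0.037483 + 0.901570 = 0.864087.
Q̄ = (S₀/π) × [bracket] = (666/π) × 0.864087 = 183.18 W/m².
— Configuration B (φ=-4.4°):
Solar declination: sin δ = sin ε · sin λ_s = sin 6.50° × sin 32.6° = 0.06099, so δ = +3.497°.
cos H₀ = −tan(-4.4°) tan(+3.497°) = 0.0047, H₀ = 1.5661 rad.
Bracket: H₀ sin φ sin δ + cos φ cos δ sin H₀ = 1.5661×-0.07672×0.06099 + 0.99705×0.99814×0.99999 = -0.007328 + 0.995186 = 0.987858.
Q̄ = (S₀/π) × [bracket] = (666/π) × 0.987858 = 209.42 W/m².
Ratio Q̄_A / Q̄_B = 183.18 / 209.42 = 0.8747.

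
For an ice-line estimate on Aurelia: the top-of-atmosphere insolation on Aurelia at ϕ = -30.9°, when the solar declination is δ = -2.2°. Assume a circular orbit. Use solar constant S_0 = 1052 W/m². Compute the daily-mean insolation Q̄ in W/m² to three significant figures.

Q̄ ≈ 298 W/m²

cos h₀ = −tan(-30.9°) tan(-2.200°) = -0.0230, h₀ = 1.5938 rad.
Bracket: h₀ sin ϕ sin δ + cos ϕ cos δ sin h₀ = 1.5938×-0.51354×-0.03839 + 0.85806×0.99926×0.99974 = 0.031421 + 0.857202 = 0.888623.
Q̄ = (S_0/π) × [bracket] = (1052/π) × 0.888623 = 297.6 W/m².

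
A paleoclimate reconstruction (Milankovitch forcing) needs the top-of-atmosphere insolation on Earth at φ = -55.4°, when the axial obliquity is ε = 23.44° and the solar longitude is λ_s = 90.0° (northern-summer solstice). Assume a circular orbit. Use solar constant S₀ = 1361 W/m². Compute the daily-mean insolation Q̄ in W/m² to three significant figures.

Q̄ ≈ 49.1 W/m²

Solar declination: sin δ = sin ε · sin λ_s = sin 23.44° × sin 90.0° = 0.39779, so δ = +23.440°.
cos H₀ = −tan(-55.4°) tan(+23.440°) = 0.6285, H₀ = 0.8912 rad.
Bracket: H₀ sin φ sin δ + cos φ cos δ sin H₀ = 0.8912×-0.82314×0.39779 + 0.56784×0.91748×0.77782 = -0.291812 + 0.405230 = 0.113418.
Q̄ = (S₀/π) × [bracket] = (1361/π) × 0.113418 = 49.13 W/m².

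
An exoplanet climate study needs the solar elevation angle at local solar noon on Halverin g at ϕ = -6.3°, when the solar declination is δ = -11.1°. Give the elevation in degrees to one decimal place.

At local noon the hour angle is zero, so the zenith angle equals |ϕ − δ| = |-6.3° − (-11.100°)| = 4.800°.
Elevation = 90° − 4.800° = 85.2°.

85.2°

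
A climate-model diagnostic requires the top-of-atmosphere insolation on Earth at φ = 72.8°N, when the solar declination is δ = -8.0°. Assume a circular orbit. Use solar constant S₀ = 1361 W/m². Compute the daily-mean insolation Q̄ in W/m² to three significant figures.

Q̄ ≈ 49.7 W/m²

cos H₀ = −tan(+72.8°) tan(-8.000°) = 0.4540, H₀ = 1.0995 rad.
Bracket: H₀ sin φ sin δ + cos φ cos δ sin H₀ = 1.0995×0.95528×-0.13917 + 0.29571×0.99027×0.89099 = -0.146174 + 0.260911 = 0.114737.
Q̄ = (S₀/π) × [bracket] = (1361/π) × 0.114737 = 49.71 W/m².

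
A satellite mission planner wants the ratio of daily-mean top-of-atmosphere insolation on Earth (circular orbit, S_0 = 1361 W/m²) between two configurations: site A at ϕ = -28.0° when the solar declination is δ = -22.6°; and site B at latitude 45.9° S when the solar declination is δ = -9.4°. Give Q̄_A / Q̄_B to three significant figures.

Q̄_A / Q̄_B ≈ 1.27

— Configuration A (ϕ=-28.0°):
cos h₀ = −tan(-28.0°) tan(-22.600°) = -0.2213, h₀ = 1.7940 rad.
Bracket: h₀ sin ϕ sin δ + cos ϕ cos δ sin h₀ = 1.7940×-0.46947×-0.38430 + 0.88295×0.92321×0.97520 = 0.323669 + 0.794933 = 1.118602.
Q̄ = (S_0/π) × [bracket] = (1361/π) × 1.118602 = 484.60 W/m².
— Configuration B (ϕ=-45.9°):
cos h₀ = −tan(-45.9°) tan(-9.400°) = -0.1708, h₀ = 1.7425 rad.
Bracket: h₀ sin ϕ sin δ + cos ϕ cos δ sin h₀ = 1.7425×-0.71813×-0.16333 + 0.69591×0.98657×0.98530 = 0.204382 + 0.676471 = 0.880853.
Q̄ = (S_0/π) × [bracket] = (1361/π) × 0.880853 = 381.60 W/m².
Ratio Q̄_A / Q̄_B = 484.60 / 381.60 = 1.270.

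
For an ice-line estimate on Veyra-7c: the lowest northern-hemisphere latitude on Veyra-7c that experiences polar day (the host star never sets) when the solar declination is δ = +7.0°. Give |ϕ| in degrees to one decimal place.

Polar day requires cos h₀ = −tan ϕ tan δ ≤ −1, i.e. tan ϕ tan δ ≥ 1.
The boundary is |tan ϕ| · |tan δ| = 1, so |ϕ| = 90° − |δ| = 90° − 7.0° = 83.0° in the northern hemisphere.

|ϕ| = 83.0°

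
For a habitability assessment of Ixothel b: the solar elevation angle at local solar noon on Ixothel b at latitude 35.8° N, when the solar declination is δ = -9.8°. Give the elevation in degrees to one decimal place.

44.4°

At local noon the hour angle is zero, so the zenith angle equals |ϕ − δ| = |+35.8° − (-9.800°)| = 45.600°.
Elevation = 90° − 45.600° = 44.4°.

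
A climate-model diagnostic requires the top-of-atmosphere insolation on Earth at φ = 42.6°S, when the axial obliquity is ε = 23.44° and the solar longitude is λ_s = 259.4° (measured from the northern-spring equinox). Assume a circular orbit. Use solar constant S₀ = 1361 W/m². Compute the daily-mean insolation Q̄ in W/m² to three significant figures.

Q̄ ≈ 496 W/m²

Solar declination: sin δ = sin ε · sin λ_s = sin 23.44° × sin 259.4° = -0.39100, so δ = -23.017°.
cos H₀ = −tan(-42.6°) tan(-23.017°) = -0.3906, H₀ = 1.9721 rad.
Bracket: H₀ sin φ sin δ + cos φ cos δ sin H₀ = 1.9721×-0.67688×-0.39100 + 0.73610×0.92039×0.92054 = 0.521936 + 0.623665 = 1.145601.
Q̄ = (S₀/π) × [bracket] = (1361/π) × 1.145601 = 496.3 W/m².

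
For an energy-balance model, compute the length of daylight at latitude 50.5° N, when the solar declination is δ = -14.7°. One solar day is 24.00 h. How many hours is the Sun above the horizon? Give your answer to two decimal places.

9.53 h

cos H₀ = −tan φ · tan δ = −tan(+50.5°) × tan(-14.700°) = 0.3183, so H₀ = 1.2469 rad = 71.44°.
Daylight = 2H₀/(2π) × 24.00 h = (1.2469/π) × 24.00 = 9.53 h.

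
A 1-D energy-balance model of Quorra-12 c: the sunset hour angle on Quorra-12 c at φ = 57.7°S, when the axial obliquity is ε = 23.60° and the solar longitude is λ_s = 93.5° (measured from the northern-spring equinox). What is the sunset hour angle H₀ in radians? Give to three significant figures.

H₀ = 0.810 rad

Solar declination: sin δ = sin ε · sin λ_s = sin 23.60° × sin 93.5° = 0.39960, so δ = +23.553°.
cos H₀ = −tan φ · tan δ = −tan(-57.7°) × tan(+23.553°) = 0.6896, so H₀ = 0.8099 rad = 46.41°.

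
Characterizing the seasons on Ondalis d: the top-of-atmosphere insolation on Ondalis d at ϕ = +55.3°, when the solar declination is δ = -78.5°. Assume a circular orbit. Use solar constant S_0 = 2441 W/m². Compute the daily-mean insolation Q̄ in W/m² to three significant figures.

cos h₀ = −tan(+55.3°) tan(-78.500°) = 7.0984 ≥ 1 ⇒ polar night, h₀ = 0 and Q̄ = 0.

Q̄ ≈ 0.00 W/m²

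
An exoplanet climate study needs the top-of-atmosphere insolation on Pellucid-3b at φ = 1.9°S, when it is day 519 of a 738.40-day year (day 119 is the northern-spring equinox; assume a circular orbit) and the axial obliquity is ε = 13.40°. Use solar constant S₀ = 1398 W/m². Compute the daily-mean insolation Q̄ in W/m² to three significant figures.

Q̄ ≈ 445 W/m²

Solar longitude: λ_s = 360° × (519 − 119)/738.40 = 195.016°.
sin δ = sin 13.40° × sin 195.016° = -0.06004, so δ = -3.442°.
cos H₀ = −tan(-1.9°) tan(-3.442°) = -0.0020, H₀ = 1.5728 rad.
Bracket: H₀ sin φ sin δ + cos φ cos δ sin H₀ = 1.5728×-0.03316×-0.06004 + 0.99945×0.99820×1.00000 = 0.003131 + 0.997651 = 1.000782.
Q̄ = (S₀/π) × [bracket] = (1398/π) × 1.000782 = 445.3 W/m².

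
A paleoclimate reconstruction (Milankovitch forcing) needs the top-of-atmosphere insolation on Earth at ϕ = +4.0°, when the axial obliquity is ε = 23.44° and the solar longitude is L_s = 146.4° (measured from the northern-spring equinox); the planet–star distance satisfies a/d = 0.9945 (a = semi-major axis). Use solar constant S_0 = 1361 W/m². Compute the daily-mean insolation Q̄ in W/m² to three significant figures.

Q̄ ≈ 427 W/m²

Solar declination: sin δ = sin ε · sin L_s = sin 23.44° × sin 146.4° = 0.22013, so δ = +12.717°.
cos h₀ = −tan(+4.0°) tan(+12.717°) = -0.0158, h₀ = 1.5866 rad.
Bracket: h₀ sin ϕ sin δ + cos ϕ cos δ sin h₀ = 1.5866×0.06976×0.22013 + 0.99756×0.97547×0.99988 = 0.024364 + 0.972973 = 0.997337.
Inverse-square distance factor (a/d)² = 0.9945² = 0.989030.
Q̄ = (S_0/π) × 0.989030 × [bracket] = (1361/π) × 0.989030 × 0.997337 = 427.3 W/m².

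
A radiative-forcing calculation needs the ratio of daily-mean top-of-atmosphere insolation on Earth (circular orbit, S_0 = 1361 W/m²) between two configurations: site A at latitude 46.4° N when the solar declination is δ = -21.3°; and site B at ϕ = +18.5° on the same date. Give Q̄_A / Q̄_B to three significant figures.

Q̄_A / Q̄_B ≈ 0.400

— Configuration A (ϕ=+46.4°):
cos h₀ = −tan(+46.4°) tan(-21.300°) = 0.4094, h₀ = 1.1490 rad.
Bracket: h₀ sin ϕ sin δ + cos ϕ cos δ sin h₀ = 1.1490×0.72417×-0.36325 + 0.68962×0.93169×0.91235 = -0.302250 + 0.586196 = 0.283946.
Q̄ = (S_0/π) × [bracket] = (1361/π) × 0.283946 = 123.01 W/m².
— Configuration B (ϕ=+18.5°):
cos h₀ = −tan(+18.5°) tan(-21.300°) = 0.1305, h₀ = 1.4400 rad.
Bracket: h₀ sin ϕ sin δ + cos ϕ cos δ sin h₀ = 1.4400×0.31730×-0.36325 + 0.94832×0.93169×0.99145 = -0.165973 + 0.875986 = 0.710013.
Q̄ = (S_0/π) × [bracket] = (1361/π) × 0.710013 = 307.59 W/m².
Ratio Q̄_A / Q̄_B = 123.01 / 307.59 = 0.3999.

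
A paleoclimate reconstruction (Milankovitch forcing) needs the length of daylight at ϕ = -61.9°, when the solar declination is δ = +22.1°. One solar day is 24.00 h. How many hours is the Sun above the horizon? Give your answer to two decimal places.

5.40 h

cos h₀ = −tan ϕ · tan δ = −tan(-61.9°) × tan(+22.100°) = 0.7605, so h₀ = 0.7067 rad = 40.49°.
Daylight = 2h₀/(2π) × 24.00 h = (0.7067/π) × 24.00 = 5.40 h.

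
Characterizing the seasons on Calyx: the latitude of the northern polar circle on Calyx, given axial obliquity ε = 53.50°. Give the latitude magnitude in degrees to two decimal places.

The polar circle is the lowest latitude that experiences at least one full rotation of continuous daylight at the northern-summer solstice; it lies at |ϕ| = 90° − ε = 90° − 53.50° = 36.50°.

36.50°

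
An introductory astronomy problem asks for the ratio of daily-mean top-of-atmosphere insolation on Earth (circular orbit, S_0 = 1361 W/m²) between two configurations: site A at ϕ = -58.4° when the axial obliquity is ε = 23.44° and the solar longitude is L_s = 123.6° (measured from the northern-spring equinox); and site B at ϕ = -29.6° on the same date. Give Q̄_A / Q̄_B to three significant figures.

Q̄_A / Q̄_B ≈ 0.231

— Configuration A (ϕ=-58.4°):
Solar declination: sin δ = sin ε · sin L_s = sin 23.44° × sin 123.6° = 0.33133, so δ = +19.349°.
cos h₀ = −tan(-58.4°) tan(+19.349°) = 0.5708, h₀ = 0.9633 rad.
Bracket: h₀ sin ϕ sin δ + cos ϕ cos δ sin h₀ = 0.9633×-0.85173×0.33133 + 0.52399×0.94352×0.82109 = -0.271847 + 0.405943 = 0.134096.
Q̄ = (S_0/π) × [bracket] = (1361/π) × 0.134096 = 58.093 W/m².
— Configuration B (ϕ=-29.6°):
cos h₀ = −tan(-29.6°) tan(+19.349°) = 0.1995, h₀ = 1.3700 rad.
Bracket: h₀ sin ϕ sin δ + cos ϕ cos δ sin h₀ = 1.3700×-0.49394×0.33133 + 0.86949×0.94352×0.97990 = -0.224210 + 0.803892 = 0.579682.
Q̄ = (S_0/π) × [bracket] = (1361/π) × 0.579682 = 251.13 W/m².
Ratio Q̄_A / Q̄_B = 58.093 / 251.13 = 0.2313.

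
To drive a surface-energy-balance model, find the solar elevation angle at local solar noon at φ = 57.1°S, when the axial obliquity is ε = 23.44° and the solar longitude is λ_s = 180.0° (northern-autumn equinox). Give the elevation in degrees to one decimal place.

Solar declination: sin δ = sin ε · sin λ_s = sin 23.44° × sin 180.0° = 0.00000, so δ = +0.000°.
At local noon the hour angle is zero, so the zenith angle equals |φ − δ| = |-57.1° − (+0.000°)| = 57.100°.
Elevation = 90° − 57.100° = 32.9°.

32.9°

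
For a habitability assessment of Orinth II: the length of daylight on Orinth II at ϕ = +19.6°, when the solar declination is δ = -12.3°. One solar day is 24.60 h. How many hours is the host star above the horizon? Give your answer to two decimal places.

11.69 h

cos h₀ = −tan ϕ · tan δ = −tan(+19.6°) × tan(-12.300°) = 0.0776, so h₀ = 1.4931 rad = 85.55°.
Daylight = 2h₀/(2π) × 24.60 h = (1.4931/π) × 24.60 = 11.69 h.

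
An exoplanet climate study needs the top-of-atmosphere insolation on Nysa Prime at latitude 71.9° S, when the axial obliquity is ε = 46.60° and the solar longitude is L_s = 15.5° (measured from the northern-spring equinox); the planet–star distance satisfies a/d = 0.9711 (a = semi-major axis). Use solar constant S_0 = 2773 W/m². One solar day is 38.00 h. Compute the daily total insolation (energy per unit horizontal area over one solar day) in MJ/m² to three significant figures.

Solar declination: sin δ = sin ε · sin L_s = sin 46.60° × sin 15.5° = 0.19417, so δ = +11.196°.
cos h₀ = −tan(-71.9°) tan(+11.196°) = 0.6056, h₀ = 0.9203 rad.
Bracket: h₀ sin ϕ sin δ + cos ϕ cos δ sin h₀ = 0.9203×-0.95052×0.19417 + 0.31068×0.98097×0.79578 = -0.169853 + 0.242528 = 0.072675.
Inverse-square distance factor (a/d)² = 0.9711² = 0.943035.
Q̄ = (S_0/π) × 0.943035 × [bracket] = (2773/π) × 0.943035 × 0.072675 = 60.494 W/m².
Daily total = Q̄ × 38.00 h × 3600 s/h = 60.494 × 38.00 × 3600 / 10⁶ = 8.276 MJ/m².

8.28 MJ/m²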